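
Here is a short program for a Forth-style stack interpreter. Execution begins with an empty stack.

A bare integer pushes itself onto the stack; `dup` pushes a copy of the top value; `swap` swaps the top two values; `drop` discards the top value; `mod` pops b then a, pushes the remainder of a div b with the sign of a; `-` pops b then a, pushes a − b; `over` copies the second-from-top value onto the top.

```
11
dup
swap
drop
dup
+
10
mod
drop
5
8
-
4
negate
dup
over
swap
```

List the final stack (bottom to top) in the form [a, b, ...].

11     : [11]
dup    : [11, 11]
swap   : [11, 11]
drop   : [11]
dup    : [11, 11]
+      : [22]
10     : [22, 10]
mod    : [2]
drop   : []
5      : [5]
8      : [5, 8]
-      : [-3]
4      : [-3, 4]
negate : [-3, -4]
dup    : [-3, -4, -4]
over   : [-3, -4, -4, -4]
swap   : [-3, -4, -4, -4]

[-3, -4, -4, -4]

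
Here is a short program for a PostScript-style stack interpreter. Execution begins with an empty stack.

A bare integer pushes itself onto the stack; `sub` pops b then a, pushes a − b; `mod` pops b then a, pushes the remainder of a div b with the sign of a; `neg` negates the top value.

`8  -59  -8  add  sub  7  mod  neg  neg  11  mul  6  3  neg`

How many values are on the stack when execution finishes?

8    8
-59  8 -59
-8   8 -59 -8
add  8 -67
sub  75
7    75 7
mod  5
neg  -5
neg  5
11   5 11
mul  55
6    55 6
3    55 6 3
neg  55 6 -3

3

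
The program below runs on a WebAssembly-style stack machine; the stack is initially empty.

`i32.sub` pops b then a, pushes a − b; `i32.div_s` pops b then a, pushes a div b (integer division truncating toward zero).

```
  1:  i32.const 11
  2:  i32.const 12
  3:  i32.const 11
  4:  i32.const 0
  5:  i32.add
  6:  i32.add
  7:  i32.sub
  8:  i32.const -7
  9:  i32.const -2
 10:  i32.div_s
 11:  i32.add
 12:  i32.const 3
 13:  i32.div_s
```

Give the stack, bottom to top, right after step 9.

i32.const 11 -> [11]
i32.const 12 -> [11, 12]
i32.const 11 -> [11, 12, 11]
i32.const 0  -> [11, 12, 11, 0]
i32.add      -> [11, 12, 11]
i32.add      -> [11, 23]
i32.sub      -> [-12]
i32.const -7 -> [-12, -7]
i32.const -2 -> [-12, -7, -2]

[-12, -7, -2]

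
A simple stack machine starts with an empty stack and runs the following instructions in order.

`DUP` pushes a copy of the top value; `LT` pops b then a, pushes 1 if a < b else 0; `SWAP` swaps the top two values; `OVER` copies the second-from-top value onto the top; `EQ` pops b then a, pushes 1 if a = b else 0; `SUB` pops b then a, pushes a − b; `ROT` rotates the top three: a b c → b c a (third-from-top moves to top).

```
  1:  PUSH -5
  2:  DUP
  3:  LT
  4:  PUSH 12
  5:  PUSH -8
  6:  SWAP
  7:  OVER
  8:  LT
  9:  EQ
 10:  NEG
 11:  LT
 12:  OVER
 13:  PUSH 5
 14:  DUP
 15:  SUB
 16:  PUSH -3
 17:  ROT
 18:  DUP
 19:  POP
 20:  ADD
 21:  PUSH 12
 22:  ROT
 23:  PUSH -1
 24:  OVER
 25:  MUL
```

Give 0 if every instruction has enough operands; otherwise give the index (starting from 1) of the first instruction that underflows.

PUSH -5 : [-5]
DUP     : [-5, -5]
LT      : [0]
PUSH 12 : [0, 12]
PUSH -8 : [0, 12, -8]
SWAP    : [0, -8, 12]
OVER    : [0, -8, 12, -8]
LT      : [0, -8, 0]
EQ      : [0, 0]
NEG     : [0, 0]
LT      : [0]
OVER  — needs 2 operands, stack has 1 → underflow

12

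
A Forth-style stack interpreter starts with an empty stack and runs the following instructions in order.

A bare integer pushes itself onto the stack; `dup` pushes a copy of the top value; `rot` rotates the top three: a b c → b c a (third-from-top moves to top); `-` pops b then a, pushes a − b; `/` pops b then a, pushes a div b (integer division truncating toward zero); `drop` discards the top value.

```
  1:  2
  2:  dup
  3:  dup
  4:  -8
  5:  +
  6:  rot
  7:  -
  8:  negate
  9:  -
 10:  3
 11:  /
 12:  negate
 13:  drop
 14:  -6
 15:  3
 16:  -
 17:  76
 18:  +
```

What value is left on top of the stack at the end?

67

2      → [2]
dup    → [2, 2]
dup    → [2, 2, 2]
-8     → [2, 2, 2, -8]
+      → [2, 2, -6]
rot    → [2, -6, 2]
-      → [2, -8]
negate → [2, 8]
-      → [-6]
3      → [-6, 3]
/      → [-2]
negate → [2]
drop   → []
-6     → [-6]
3      → [-6, 3]
-      → [-9]
76     → [-9, 76]
+      → [67]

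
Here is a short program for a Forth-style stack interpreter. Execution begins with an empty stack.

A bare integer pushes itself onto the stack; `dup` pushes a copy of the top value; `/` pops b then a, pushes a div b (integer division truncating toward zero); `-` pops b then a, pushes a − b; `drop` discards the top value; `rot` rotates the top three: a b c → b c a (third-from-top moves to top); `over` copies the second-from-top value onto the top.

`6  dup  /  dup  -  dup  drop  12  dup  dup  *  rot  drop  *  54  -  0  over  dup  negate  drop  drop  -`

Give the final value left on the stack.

1674

6      : 6
dup    : 6 6
/      : 1
dup    : 1 1
-      : 0
dup    : 0 0
drop   : 0
12     : 0 12
dup    : 0 12 12
dup    : 0 12 12 12
*      : 0 12 144
rot    : 12 144 0
drop   : 12 144
*      : 1728
54     : 1728 54
-      : 1674
0      : 1674 0
over   : 1674 0 1674
dup    : 1674 0 1674 1674
negate : 1674 0 1674 -1674
drop   : 1674 0 1674
drop   : 1674 0
-      : 1674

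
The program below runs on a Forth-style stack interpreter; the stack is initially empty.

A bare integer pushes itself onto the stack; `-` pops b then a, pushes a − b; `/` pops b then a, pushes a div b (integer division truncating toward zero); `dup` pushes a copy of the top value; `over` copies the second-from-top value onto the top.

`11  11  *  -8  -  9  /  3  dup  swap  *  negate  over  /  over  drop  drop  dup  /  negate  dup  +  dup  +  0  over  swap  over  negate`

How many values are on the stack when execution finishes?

4

11     : [11]
11     : [11, 11]
*      : [121]
-8     : [121, -8]
-      : [129]
9      : [129, 9]
/      : [14]
3      : [14, 3]
dup    : [14, 3, 3]
swap   : [14, 3, 3]
*      : [14, 9]
negate : [14, -9]
over   : [14, -9, 14]
/      : [14, 0]
over   : [14, 0, 14]
drop   : [14, 0]
drop   : [14]
dup    : [14, 14]
/      : [1]
negate : [-1]
dup    : [-1, -1]
+      : [-2]
dup    : [-2, -2]
+      : [-4]
0      : [-4, 0]
over   : [-4, 0, -4]
swap   : [-4, -4, 0]
over   : [-4, -4, 0, -4]
negate : [-4, -4, 0, 4]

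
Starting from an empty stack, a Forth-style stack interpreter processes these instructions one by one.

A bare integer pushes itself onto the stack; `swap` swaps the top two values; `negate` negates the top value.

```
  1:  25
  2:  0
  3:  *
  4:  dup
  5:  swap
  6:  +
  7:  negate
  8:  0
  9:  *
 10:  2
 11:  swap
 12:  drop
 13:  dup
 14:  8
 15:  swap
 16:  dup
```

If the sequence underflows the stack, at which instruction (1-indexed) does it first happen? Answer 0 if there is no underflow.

25      25
0       25 0
*       0
dup     0 0
swap    0 0
+       0
negate  0
0       0 0
*       0
2       0 2
swap    2 0
drop    2
dup     2 2
8       2 2 8
swap    2 8 2
dup     2 8 2 2

0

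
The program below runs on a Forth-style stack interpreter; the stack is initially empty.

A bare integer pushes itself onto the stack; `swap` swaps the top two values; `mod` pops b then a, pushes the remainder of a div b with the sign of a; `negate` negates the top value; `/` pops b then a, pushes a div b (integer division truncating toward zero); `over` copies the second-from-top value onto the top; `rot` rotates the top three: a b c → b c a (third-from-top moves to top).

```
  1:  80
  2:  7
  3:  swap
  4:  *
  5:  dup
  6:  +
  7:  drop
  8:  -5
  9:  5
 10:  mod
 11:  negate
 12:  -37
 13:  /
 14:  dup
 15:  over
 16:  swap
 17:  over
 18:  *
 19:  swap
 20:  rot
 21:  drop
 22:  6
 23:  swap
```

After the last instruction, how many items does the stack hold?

3

80      [80]
7       [80, 7]
swap    [7, 80]
*       [560]
dup     [560, 560]
+       [1120]
drop    []
-5      [-5]
5       [-5, 5]
mod     [0]
negate  [0]
-37     [0, -37]
/       [0]
dup     [0, 0]
over    [0, 0, 0]
swap    [0, 0, 0]
over    [0, 0, 0, 0]
*       [0, 0, 0]
swap    [0, 0, 0]
rot     [0, 0, 0]
drop    [0, 0]
6       [0, 0, 6]
swap    [0, 6, 0]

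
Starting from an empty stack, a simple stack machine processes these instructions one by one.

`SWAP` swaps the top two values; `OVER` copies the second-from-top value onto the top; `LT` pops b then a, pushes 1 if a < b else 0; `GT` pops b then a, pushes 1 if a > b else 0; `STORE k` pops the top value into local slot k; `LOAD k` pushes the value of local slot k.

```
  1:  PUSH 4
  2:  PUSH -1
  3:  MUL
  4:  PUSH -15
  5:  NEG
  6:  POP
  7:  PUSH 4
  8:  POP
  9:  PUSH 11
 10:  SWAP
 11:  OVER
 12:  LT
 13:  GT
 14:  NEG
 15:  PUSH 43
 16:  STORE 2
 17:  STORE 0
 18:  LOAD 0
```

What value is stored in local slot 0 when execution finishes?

-1

PUSH 4   : [4]
PUSH -1  : [4, -1]
MUL      : [-4]
PUSH -15 : [-4, -15]
NEG      : [-4, 15]
POP      : [-4]
PUSH 4   : [-4, 4]
POP      : [-4]
PUSH 11  : [-4, 11]
SWAP     : [11, -4]
OVER     : [11, -4, 11]
LT       : [11, 1]
GT       : [1]
NEG      : [-1]
PUSH 43  : [-1, 43]
STORE 2  : [-1]
STORE 0  : []
LOAD 0   : [-1]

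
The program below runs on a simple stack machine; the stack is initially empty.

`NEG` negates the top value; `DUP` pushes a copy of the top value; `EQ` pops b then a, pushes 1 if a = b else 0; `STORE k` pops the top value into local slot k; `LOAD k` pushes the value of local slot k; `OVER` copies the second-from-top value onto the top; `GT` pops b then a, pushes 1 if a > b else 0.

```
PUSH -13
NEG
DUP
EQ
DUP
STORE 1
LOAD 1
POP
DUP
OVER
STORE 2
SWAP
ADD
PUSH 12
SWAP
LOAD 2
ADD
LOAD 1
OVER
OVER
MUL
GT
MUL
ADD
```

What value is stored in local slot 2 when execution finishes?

PUSH -13 : -13
NEG      : 13
DUP      : 13 13
EQ       : 1
DUP      : 1 1
STORE 1  : 1
LOAD 1   : 1 1
POP      : 1
DUP      : 1 1
OVER     : 1 1 1
STORE 2  : 1 1
SWAP     : 1 1
ADD      : 2
PUSH 12  : 2 12
SWAP     : 12 2
LOAD 2   : 12 2 1
ADD      : 12 3
LOAD 1   : 12 3 1
OVER     : 12 3 1 3
OVER     : 12 3 1 3 1
MUL      : 12 3 1 3
GT       : 12 3 0
MUL      : 12 0
ADD      : 12

1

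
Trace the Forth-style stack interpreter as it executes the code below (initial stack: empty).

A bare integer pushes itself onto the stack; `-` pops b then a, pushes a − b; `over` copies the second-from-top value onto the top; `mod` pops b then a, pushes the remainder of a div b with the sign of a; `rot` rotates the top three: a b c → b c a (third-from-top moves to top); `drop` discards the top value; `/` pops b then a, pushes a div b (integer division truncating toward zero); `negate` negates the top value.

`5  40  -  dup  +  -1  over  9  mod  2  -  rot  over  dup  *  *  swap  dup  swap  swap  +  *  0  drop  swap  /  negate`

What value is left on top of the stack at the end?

102060

5      : [5]
40     : [5, 40]
-      : [-35]
dup    : [-35, -35]
+      : [-70]
-1     : [-70, -1]
over   : [-70, -1, -70]
9      : [-70, -1, -70, 9]
mod    : [-70, -1, -7]
2      : [-70, -1, -7, 2]
-      : [-70, -1, -9]
rot    : [-1, -9, -70]
over   : [-1, -9, -70, -9]
dup    : [-1, -9, -70, -9, -9]
*      : [-1, -9, -70, 81]
*      : [-1, -9, -5670]
swap   : [-1, -5670, -9]
dup    : [-1, -5670, -9, -9]
swap   : [-1, -5670, -9, -9]
swap   : [-1, -5670, -9, -9]
+      : [-1, -5670, -18]
*      : [-1, 102060]
0      : [-1, 102060, 0]
drop   : [-1, 102060]
swap   : [102060, -1]
/      : [-102060]
negate : [102060]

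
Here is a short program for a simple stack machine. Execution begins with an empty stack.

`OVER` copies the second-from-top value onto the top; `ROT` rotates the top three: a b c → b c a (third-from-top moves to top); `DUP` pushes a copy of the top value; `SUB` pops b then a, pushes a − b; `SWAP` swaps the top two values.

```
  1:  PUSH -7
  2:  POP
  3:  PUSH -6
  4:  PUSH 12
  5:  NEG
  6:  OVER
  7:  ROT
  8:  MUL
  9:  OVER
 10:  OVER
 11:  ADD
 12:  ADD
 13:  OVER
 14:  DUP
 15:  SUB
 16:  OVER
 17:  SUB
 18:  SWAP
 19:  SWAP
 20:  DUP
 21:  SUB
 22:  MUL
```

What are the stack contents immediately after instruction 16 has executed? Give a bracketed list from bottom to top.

[-12, 60, 0, 60]

PUSH -7 → [-7]
POP     → []
PUSH -6 → [-6]
PUSH 12 → [-6, 12]
NEG     → [-6, -12]
OVER    → [-6, -12, -6]
ROT     → [-12, -6, -6]
MUL     → [-12, 36]
OVER    → [-12, 36, -12]
OVER    → [-12, 36, -12, 36]
ADD     → [-12, 36, 24]
ADD     → [-12, 60]
OVER    → [-12, 60, -12]
DUP     → [-12, 60, -12, -12]
SUB     → [-12, 60, 0]
OVER    → [-12, 60, 0, 60]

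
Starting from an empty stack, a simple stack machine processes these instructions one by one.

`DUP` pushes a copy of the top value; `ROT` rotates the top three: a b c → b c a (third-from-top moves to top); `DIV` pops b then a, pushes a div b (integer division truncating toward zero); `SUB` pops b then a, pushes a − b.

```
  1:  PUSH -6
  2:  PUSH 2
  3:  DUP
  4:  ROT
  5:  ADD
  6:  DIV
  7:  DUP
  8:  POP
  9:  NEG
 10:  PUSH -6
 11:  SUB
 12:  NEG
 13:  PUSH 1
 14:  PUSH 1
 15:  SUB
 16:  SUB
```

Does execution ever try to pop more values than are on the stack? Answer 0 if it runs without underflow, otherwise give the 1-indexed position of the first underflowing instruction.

PUSH -6 : [-6]
PUSH 2  : [-6, 2]
DUP     : [-6, 2, 2]
ROT     : [2, 2, -6]
ADD     : [2, -4]
DIV     : [0]
DUP     : [0, 0]
POP     : [0]
NEG     : [0]
PUSH -6 : [0, -6]
SUB     : [6]
NEG     : [-6]
PUSH 1  : [-6, 1]
PUSH 1  : [-6, 1, 1]
SUB     : [-6, 0]
SUB     : [-6]

0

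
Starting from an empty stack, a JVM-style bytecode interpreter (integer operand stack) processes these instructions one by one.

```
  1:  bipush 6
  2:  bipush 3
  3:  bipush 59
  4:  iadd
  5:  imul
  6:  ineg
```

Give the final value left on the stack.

-372

bipush 6  → [6]
bipush 3  → [6, 3]
bipush 59 → [6, 3, 59]
iadd      → [6, 62]
imul      → [372]
ineg      → [-372]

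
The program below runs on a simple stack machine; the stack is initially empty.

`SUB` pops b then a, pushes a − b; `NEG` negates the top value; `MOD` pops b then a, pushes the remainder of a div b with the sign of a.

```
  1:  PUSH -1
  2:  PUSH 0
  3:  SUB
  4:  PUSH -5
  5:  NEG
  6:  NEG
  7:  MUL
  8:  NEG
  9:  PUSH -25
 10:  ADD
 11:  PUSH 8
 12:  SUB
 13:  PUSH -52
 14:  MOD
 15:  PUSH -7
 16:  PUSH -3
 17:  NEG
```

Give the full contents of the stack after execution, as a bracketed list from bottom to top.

[-38, -7, 3]

PUSH -1  : [-1]
PUSH 0   : [-1, 0]
SUB      : [-1]
PUSH -5  : [-1, -5]
NEG      : [-1, 5]
NEG      : [-1, -5]
MUL      : [5]
NEG      : [-5]
PUSH -25 : [-5, -25]
ADD      : [-30]
PUSH 8   : [-30, 8]
SUB      : [-38]
PUSH -52 : [-38, -52]
MOD      : [-38]
PUSH -7  : [-38, -7]
PUSH -3  : [-38, -7, -3]
NEG      : [-38, -7, 3]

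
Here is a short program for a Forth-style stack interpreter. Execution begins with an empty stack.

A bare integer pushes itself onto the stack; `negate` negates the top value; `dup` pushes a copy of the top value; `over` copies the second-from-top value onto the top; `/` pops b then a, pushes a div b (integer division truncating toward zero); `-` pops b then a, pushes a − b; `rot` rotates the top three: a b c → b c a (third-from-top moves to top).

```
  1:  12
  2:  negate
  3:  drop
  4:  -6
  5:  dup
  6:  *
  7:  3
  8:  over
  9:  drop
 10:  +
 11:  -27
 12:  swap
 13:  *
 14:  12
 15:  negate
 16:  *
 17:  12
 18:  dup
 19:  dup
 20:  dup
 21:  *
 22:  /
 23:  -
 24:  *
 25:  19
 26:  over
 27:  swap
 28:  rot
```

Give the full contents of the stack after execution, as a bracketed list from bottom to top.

[151632, 19, 151632]

12      [12]
negate  [-12]
drop    []
-6      [-6]
dup     [-6, -6]
*       [36]
3       [36, 3]
over    [36, 3, 36]
drop    [36, 3]
+       [39]
-27     [39, -27]
swap    [-27, 39]
*       [-1053]
12      [-1053, 12]
negate  [-1053, -12]
*       [12636]
12      [12636, 12]
dup     [12636, 12, 12]
dup     [12636, 12, 12, 12]
dup     [12636, 12, 12, 12, 12]
*       [12636, 12, 12, 144]
/       [12636, 12, 0]
-       [12636, 12]
*       [151632]
19      [151632, 19]
over    [151632, 19, 151632]
swap    [151632, 151632, 19]
rot     [151632, 19, 151632]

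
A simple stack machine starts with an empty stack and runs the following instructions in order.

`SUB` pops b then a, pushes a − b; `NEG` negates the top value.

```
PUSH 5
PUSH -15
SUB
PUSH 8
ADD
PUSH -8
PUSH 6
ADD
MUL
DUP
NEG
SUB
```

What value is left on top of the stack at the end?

-112

PUSH 5   : [5]
PUSH -15 : [5, -15]
SUB      : [20]
PUSH 8   : [20, 8]
ADD      : [28]
PUSH -8  : [28, -8]
PUSH 6   : [28, -8, 6]
ADD      : [28, -2]
MUL      : [-56]
DUP      : [-56, -56]
NEG      : [-56, 56]
SUB      : [-112]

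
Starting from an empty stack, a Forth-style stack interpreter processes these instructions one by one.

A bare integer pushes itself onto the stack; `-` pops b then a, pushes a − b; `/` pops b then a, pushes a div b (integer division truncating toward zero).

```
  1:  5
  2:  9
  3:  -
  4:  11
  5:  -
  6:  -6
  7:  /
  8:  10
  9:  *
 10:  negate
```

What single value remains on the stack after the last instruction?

5      → [5]
9      → [5, 9]
-      → [-4]
11     → [-4, 11]
-      → [-15]
-6     → [-15, -6]
/      → [2]
10     → [2, 10]
*      → [20]
negate → [-20]

-20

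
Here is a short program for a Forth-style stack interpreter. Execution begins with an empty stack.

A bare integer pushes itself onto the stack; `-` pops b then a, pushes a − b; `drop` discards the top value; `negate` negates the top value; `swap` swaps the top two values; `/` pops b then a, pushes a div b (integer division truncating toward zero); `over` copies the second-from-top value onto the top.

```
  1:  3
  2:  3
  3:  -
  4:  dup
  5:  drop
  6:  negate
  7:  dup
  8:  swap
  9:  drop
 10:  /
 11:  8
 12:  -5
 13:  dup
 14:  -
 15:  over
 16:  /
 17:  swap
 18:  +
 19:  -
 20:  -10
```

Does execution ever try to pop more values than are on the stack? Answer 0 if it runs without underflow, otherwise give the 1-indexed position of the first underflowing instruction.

10

3      → [3]
3      → [3, 3]
-      → [0]
dup    → [0, 0]
drop   → [0]
negate → [0]
dup    → [0, 0]
swap   → [0, 0]
drop   → [0]
/  — needs 2 operands, stack has 1 → underflow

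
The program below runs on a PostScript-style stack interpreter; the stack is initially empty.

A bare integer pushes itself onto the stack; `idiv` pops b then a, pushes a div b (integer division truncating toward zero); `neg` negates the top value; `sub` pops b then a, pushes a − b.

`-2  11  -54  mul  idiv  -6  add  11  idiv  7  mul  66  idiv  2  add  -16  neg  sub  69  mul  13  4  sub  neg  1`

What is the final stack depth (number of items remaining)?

3

-2   -> [-2]
11   -> [-2, 11]
-54  -> [-2, 11, -54]
mul  -> [-2, -594]
idiv -> [0]
-6   -> [0, -6]
add  -> [-6]
11   -> [-6, 11]
idiv -> [0]
7    -> [0, 7]
mul  -> [0]
66   -> [0, 66]
idiv -> [0]
2    -> [0, 2]
add  -> [2]
-16  -> [2, -16]
neg  -> [2, 16]
sub  -> [-14]
69   -> [-14, 69]
mul  -> [-966]
13   -> [-966, 13]
4    -> [-966, 13, 4]
sub  -> [-966, 9]
neg  -> [-966, -9]
1    -> [-966, -9, 1]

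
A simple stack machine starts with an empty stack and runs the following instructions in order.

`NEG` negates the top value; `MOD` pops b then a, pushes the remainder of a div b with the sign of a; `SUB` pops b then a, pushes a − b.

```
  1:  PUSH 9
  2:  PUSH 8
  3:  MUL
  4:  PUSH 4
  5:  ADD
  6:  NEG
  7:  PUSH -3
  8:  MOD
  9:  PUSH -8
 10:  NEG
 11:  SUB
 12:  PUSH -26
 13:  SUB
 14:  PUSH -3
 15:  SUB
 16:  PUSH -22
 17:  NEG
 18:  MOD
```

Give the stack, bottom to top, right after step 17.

[20, 22]

PUSH 9   : [9]
PUSH 8   : [9, 8]
MUL      : [72]
PUSH 4   : [72, 4]
ADD      : [76]
NEG      : [-76]
PUSH -3  : [-76, -3]
MOD      : [-1]
PUSH -8  : [-1, -8]
NEG      : [-1, 8]
SUB      : [-9]
PUSH -26 : [-9, -26]
SUB      : [17]
PUSH -3  : [17, -3]
SUB      : [20]
PUSH -22 : [20, -22]
NEG      : [20, 22]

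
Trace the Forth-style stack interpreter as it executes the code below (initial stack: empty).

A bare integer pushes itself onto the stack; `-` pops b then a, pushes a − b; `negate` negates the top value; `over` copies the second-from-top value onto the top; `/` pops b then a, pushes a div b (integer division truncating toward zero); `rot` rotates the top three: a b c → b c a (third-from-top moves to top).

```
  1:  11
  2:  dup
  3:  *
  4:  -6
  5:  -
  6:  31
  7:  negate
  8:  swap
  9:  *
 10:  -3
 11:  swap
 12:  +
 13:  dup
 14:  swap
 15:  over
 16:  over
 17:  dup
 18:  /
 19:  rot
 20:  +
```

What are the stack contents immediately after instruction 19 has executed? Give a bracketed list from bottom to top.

11     : [11]
dup    : [11, 11]
*      : [121]
-6     : [121, -6]
-      : [127]
31     : [127, 31]
negate : [127, -31]
swap   : [-31, 127]
*      : [-3937]
-3     : [-3937, -3]
swap   : [-3, -3937]
+      : [-3940]
dup    : [-3940, -3940]
swap   : [-3940, -3940]
over   : [-3940, -3940, -3940]
over   : [-3940, -3940, -3940, -3940]
dup    : [-3940, -3940, -3940, -3940, -3940]
/      : [-3940, -3940, -3940, 1]
rot    : [-3940, -3940, 1, -3940]

[-3940, -3940, 1, -3940]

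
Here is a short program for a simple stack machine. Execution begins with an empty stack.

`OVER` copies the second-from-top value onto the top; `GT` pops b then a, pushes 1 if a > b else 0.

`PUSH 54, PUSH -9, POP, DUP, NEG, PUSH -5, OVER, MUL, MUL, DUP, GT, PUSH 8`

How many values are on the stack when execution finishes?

3

PUSH 54 → [54]
PUSH -9 → [54, -9]
POP     → [54]
DUP     → [54, 54]
NEG     → [54, -54]
PUSH -5 → [54, -54, -5]
OVER    → [54, -54, -5, -54]
MUL     → [54, -54, 270]
MUL     → [54, -14580]
DUP     → [54, -14580, -14580]
GT      → [54, 0]
PUSH 8  → [54, 0, 8]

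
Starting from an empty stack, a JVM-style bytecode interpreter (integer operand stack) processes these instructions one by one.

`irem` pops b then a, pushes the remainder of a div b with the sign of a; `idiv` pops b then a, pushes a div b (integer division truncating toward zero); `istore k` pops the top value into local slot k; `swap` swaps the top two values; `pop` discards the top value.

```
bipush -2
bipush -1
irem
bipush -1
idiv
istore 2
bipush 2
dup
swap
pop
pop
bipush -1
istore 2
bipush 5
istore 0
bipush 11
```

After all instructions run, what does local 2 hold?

bipush -2 -> [-2]
bipush -1 -> [-2, -1]
irem      -> [0]
bipush -1 -> [0, -1]
idiv      -> [0]
istore 2  -> []
bipush 2  -> [2]
dup       -> [2, 2]
swap      -> [2, 2]
pop       -> [2]
pop       -> []
bipush -1 -> [-1]
istore 2  -> []
bipush 5  -> [5]
istore 0  -> []
bipush 11 -> [11]

-1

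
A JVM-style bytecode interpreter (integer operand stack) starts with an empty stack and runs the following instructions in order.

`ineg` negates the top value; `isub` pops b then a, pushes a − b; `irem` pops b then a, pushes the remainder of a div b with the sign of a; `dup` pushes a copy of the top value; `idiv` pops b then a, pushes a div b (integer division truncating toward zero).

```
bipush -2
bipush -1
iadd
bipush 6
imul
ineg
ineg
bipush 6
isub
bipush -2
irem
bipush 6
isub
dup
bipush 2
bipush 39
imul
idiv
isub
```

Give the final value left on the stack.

bipush -2 : [-2]
bipush -1 : [-2, -1]
iadd      : [-3]
bipush 6  : [-3, 6]
imul      : [-18]
ineg      : [18]
ineg      : [-18]
bipush 6  : [-18, 6]
isub      : [-24]
bipush -2 : [-24, -2]
irem      : [0]
bipush 6  : [0, 6]
isub      : [-6]
dup       : [-6, -6]
bipush 2  : [-6, -6, 2]
bipush 39 : [-6, -6, 2, 39]
imul      : [-6, -6, 78]
idiv      : [-6, 0]
isub      : [-6]

-6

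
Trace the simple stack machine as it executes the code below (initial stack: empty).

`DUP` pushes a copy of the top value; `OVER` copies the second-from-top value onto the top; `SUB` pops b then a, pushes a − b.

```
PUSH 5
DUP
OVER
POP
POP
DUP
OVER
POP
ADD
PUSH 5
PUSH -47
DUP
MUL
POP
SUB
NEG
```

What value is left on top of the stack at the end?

-5

PUSH 5   : [5]
DUP      : [5, 5]
OVER     : [5, 5, 5]
POP      : [5, 5]
POP      : [5]
DUP      : [5, 5]
OVER     : [5, 5, 5]
POP      : [5, 5]
ADD      : [10]
PUSH 5   : [10, 5]
PUSH -47 : [10, 5, -47]
DUP      : [10, 5, -47, -47]
MUL      : [10, 5, 2209]
POP      : [10, 5]
SUB      : [5]
NEG      : [-5]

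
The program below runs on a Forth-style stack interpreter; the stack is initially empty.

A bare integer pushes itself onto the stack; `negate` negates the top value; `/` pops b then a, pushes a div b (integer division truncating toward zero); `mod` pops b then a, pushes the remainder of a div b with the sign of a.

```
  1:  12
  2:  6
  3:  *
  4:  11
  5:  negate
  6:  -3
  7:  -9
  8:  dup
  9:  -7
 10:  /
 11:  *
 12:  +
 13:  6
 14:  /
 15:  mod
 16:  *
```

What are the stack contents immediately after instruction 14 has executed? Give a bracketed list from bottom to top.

12      12
6       12 6
*       72
11      72 11
negate  72 -11
-3      72 -11 -3
-9      72 -11 -3 -9
dup     72 -11 -3 -9 -9
-7      72 -11 -3 -9 -9 -7
/       72 -11 -3 -9 1
*       72 -11 -3 -9
+       72 -11 -12
6       72 -11 -12 6
/       72 -11 -2

[72, -11, -2]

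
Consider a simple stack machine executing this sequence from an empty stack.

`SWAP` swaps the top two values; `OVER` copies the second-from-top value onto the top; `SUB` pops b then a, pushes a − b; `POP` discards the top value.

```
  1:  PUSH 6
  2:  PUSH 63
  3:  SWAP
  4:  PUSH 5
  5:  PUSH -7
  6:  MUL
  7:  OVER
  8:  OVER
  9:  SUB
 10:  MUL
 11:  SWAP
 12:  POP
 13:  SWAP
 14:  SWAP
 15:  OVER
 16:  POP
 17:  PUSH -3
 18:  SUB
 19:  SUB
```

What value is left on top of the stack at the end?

PUSH 6  → [6]
PUSH 63 → [6, 63]
SWAP    → [63, 6]
PUSH 5  → [63, 6, 5]
PUSH -7 → [63, 6, 5, -7]
MUL     → [63, 6, -35]
OVER    → [63, 6, -35, 6]
OVER    → [63, 6, -35, 6, -35]
SUB     → [63, 6, -35, 41]
MUL     → [63, 6, -1435]
SWAP    → [63, -1435, 6]
POP     → [63, -1435]
SWAP    → [-1435, 63]
SWAP    → [63, -1435]
OVER    → [63, -1435, 63]
POP     → [63, -1435]
PUSH -3 → [63, -1435, -3]
SUB     → [63, -1432]
SUB     → [1495]

1495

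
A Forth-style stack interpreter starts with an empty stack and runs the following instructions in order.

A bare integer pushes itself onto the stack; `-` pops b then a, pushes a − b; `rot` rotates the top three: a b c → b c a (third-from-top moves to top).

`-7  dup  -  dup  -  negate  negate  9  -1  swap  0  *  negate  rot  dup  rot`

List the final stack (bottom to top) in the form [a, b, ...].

-7      [-7]
dup     [-7, -7]
-       [0]
dup     [0, 0]
-       [0]
negate  [0]
negate  [0]
9       [0, 9]
-1      [0, 9, -1]
swap    [0, -1, 9]
0       [0, -1, 9, 0]
*       [0, -1, 0]
negate  [0, -1, 0]
rot     [-1, 0, 0]
dup     [-1, 0, 0, 0]
rot     [-1, 0, 0, 0]

[-1, 0, 0, 0]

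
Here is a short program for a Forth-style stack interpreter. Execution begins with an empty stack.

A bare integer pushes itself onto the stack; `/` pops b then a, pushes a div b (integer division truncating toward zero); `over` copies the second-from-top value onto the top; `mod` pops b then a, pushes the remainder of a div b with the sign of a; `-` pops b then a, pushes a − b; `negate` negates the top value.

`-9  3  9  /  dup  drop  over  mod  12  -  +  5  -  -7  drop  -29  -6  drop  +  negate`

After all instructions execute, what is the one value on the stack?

55

-9     → [-9]
3      → [-9, 3]
9      → [-9, 3, 9]
/      → [-9, 0]
dup    → [-9, 0, 0]
drop   → [-9, 0]
over   → [-9, 0, -9]
mod    → [-9, 0]
12     → [-9, 0, 12]
-      → [-9, -12]
+      → [-21]
5      → [-21, 5]
-      → [-26]
-7     → [-26, -7]
drop   → [-26]
-29    → [-26, -29]
-6     → [-26, -29, -6]
drop   → [-26, -29]
+      → [-55]
negate → [55]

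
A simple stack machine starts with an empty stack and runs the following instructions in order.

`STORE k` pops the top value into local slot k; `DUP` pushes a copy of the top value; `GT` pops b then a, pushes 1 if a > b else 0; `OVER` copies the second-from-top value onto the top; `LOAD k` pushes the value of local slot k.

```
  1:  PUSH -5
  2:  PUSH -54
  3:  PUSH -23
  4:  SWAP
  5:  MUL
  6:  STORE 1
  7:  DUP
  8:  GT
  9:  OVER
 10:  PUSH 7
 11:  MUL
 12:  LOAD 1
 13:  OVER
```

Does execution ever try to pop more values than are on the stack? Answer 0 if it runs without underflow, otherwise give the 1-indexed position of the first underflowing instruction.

PUSH -5  → [-5]
PUSH -54 → [-5, -54]
PUSH -23 → [-5, -54, -23]
SWAP     → [-5, -23, -54]
MUL      → [-5, 1242]
STORE 1  → [-5]
DUP      → [-5, -5]
GT       → [0]
OVER  — needs 2 operands, stack has 1 → underflow

9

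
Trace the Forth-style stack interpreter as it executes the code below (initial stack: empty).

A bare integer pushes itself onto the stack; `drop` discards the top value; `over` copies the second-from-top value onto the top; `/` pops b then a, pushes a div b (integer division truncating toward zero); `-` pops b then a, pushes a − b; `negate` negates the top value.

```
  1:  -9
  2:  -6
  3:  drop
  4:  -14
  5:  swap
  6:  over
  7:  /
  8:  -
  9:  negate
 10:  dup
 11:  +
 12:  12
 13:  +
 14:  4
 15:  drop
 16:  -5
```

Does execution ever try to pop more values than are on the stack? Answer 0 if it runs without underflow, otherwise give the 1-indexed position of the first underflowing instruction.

0

-9      [-9]
-6      [-9, -6]
drop    [-9]
-14     [-9, -14]
swap    [-14, -9]
over    [-14, -9, -14]
/       [-14, 0]
-       [-14]
negate  [14]
dup     [14, 14]
+       [28]
12      [28, 12]
+       [40]
4       [40, 4]
drop    [40]
-5      [40, -5]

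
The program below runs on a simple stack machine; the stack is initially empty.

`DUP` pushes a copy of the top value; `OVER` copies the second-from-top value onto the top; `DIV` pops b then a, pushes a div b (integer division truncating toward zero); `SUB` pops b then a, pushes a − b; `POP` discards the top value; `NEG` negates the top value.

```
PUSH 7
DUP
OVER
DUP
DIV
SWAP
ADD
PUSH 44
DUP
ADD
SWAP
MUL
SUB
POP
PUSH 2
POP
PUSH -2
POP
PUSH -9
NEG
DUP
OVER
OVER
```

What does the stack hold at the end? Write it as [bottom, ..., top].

PUSH 7  : [7]
DUP     : [7, 7]
OVER    : [7, 7, 7]
DUP     : [7, 7, 7, 7]
DIV     : [7, 7, 1]
SWAP    : [7, 1, 7]
ADD     : [7, 8]
PUSH 44 : [7, 8, 44]
DUP     : [7, 8, 44, 44]
ADD     : [7, 8, 88]
SWAP    : [7, 88, 8]
MUL     : [7, 704]
SUB     : [-697]
POP     : []
PUSH 2  : [2]
POP     : []
PUSH -2 : [-2]
POP     : []
PUSH -9 : [-9]
NEG     : [9]
DUP     : [9, 9]
OVER    : [9, 9, 9]
OVER    : [9, 9, 9, 9]

[9, 9, 9, 9]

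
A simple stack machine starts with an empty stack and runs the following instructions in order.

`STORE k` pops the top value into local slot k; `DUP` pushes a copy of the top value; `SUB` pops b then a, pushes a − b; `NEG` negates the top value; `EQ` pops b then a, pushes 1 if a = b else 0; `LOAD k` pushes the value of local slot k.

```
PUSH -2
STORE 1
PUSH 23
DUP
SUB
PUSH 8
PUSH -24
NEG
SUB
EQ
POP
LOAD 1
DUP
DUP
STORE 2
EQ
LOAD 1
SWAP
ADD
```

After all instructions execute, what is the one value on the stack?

-1

PUSH -2  : -2
STORE 1  : (empty)
PUSH 23  : 23
DUP      : 23 23
SUB      : 0
PUSH 8   : 0 8
PUSH -24 : 0 8 -24
NEG      : 0 8 24
SUB      : 0 -16
EQ       : 0
POP      : (empty)
LOAD 1   : -2
DUP      : -2 -2
DUP      : -2 -2 -2
STORE 2  : -2 -2
EQ       : 1
LOAD 1   : 1 -2
SWAP     : -2 1
ADD      : -1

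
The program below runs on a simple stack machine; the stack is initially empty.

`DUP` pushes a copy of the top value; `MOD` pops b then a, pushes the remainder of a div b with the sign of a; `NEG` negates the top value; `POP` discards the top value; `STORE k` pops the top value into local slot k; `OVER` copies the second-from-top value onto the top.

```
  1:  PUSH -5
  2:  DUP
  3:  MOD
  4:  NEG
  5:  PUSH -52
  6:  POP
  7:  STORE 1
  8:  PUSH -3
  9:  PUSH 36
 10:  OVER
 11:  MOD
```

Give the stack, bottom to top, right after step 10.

PUSH -5  : -5
DUP      : -5 -5
MOD      : 0
NEG      : 0
PUSH -52 : 0 -52
POP      : 0
STORE 1  : (empty)
PUSH -3  : -3
PUSH 36  : -3 36
OVER     : -3 36 -3

[-3, 36, -3]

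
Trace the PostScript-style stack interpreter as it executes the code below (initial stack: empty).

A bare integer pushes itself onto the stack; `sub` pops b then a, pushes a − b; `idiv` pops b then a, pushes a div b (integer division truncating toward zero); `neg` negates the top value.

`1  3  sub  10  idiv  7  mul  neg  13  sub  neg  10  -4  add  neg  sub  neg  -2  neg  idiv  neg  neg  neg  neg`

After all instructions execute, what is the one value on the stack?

1    → 1
3    → 1 3
sub  → -2
10   → -2 10
idiv → 0
7    → 0 7
mul  → 0
neg  → 0
13   → 0 13
sub  → -13
neg  → 13
10   → 13 10
-4   → 13 10 -4
add  → 13 6
neg  → 13 -6
sub  → 19
neg  → -19
-2   → -19 -2
neg  → -19 2
idiv → -9
neg  → 9
neg  → -9
neg  → 9
neg  → -9

-9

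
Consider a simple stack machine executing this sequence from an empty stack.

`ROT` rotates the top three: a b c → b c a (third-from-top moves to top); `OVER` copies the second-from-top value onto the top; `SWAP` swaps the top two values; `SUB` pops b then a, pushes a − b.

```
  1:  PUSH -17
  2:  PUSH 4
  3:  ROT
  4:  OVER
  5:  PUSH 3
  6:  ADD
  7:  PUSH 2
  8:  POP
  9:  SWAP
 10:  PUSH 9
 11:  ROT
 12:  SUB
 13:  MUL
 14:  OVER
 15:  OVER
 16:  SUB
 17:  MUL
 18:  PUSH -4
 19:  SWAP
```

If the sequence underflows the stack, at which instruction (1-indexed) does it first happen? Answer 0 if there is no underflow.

PUSH -17 -> -17
PUSH 4   -> -17 4
ROT  — needs 3 operands, stack has 2 → underflow

3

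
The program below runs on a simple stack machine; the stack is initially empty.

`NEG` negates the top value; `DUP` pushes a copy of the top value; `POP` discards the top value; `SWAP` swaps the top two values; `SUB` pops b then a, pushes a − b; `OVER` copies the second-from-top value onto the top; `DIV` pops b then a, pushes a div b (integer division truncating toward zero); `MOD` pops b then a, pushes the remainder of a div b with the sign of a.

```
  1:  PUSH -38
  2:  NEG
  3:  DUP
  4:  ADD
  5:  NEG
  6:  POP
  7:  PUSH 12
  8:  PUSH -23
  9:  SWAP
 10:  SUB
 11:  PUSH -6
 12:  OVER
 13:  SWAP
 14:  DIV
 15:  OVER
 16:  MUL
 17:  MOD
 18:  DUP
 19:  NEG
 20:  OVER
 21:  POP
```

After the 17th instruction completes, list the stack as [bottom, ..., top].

[-35]

PUSH -38 : -38
NEG      : 38
DUP      : 38 38
ADD      : 76
NEG      : -76
POP      : (empty)
PUSH 12  : 12
PUSH -23 : 12 -23
SWAP     : -23 12
SUB      : -35
PUSH -6  : -35 -6
OVER     : -35 -6 -35
SWAP     : -35 -35 -6
DIV      : -35 5
OVER     : -35 5 -35
MUL      : -35 -175
MOD      : -35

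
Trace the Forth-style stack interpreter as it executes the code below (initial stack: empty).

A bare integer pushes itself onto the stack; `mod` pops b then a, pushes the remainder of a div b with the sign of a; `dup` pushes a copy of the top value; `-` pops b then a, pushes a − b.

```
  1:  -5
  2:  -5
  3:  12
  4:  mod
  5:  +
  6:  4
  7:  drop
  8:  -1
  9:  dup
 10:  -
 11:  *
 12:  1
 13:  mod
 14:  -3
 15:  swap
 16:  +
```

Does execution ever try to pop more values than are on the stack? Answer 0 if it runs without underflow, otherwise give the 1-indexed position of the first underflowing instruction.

0

-5   -> -5
-5   -> -5 -5
12   -> -5 -5 12
mod  -> -5 -5
+    -> -10
4    -> -10 4
drop -> -10
-1   -> -10 -1
dup  -> -10 -1 -1
-    -> -10 0
*    -> 0
1    -> 0 1
mod  -> 0
-3   -> 0 -3
swap -> -3 0
+    -> -3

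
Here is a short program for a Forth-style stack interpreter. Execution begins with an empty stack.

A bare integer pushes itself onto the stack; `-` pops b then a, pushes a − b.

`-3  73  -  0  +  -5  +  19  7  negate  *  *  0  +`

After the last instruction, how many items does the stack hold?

1

-3     : -3
73     : -3 73
-      : -76
0      : -76 0
+      : -76
-5     : -76 -5
+      : -81
19     : -81 19
7      : -81 19 7
negate : -81 19 -7
*      : -81 -133
*      : 10773
0      : 10773 0
+      : 10773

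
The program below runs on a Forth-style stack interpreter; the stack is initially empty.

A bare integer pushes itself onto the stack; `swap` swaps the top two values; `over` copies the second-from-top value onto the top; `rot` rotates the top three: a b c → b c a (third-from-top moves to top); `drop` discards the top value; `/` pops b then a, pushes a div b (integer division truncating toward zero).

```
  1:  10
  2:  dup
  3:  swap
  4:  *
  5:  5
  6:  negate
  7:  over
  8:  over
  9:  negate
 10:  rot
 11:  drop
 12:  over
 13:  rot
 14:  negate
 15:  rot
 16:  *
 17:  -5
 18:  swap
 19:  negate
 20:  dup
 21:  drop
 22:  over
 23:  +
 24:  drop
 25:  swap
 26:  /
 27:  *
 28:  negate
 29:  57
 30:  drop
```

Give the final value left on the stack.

0

10     → [10]
dup    → [10, 10]
swap   → [10, 10]
*      → [100]
5      → [100, 5]
negate → [100, -5]
over   → [100, -5, 100]
over   → [100, -5, 100, -5]
negate → [100, -5, 100, 5]
rot    → [100, 100, 5, -5]
drop   → [100, 100, 5]
over   → [100, 100, 5, 100]
rot    → [100, 5, 100, 100]
negate → [100, 5, 100, -100]
rot    → [100, 100, -100, 5]
*      → [100, 100, -500]
-5     → [100, 100, -500, -5]
swap   → [100, 100, -5, -500]
negate → [100, 100, -5, 500]
dup    → [100, 100, -5, 500, 500]
drop   → [100, 100, -5, 500]
over   → [100, 100, -5, 500, -5]
+      → [100, 100, -5, 495]
drop   → [100, 100, -5]
swap   → [100, -5, 100]
/      → [100, 0]
*      → [0]
negate → [0]
57     → [0, 57]
drop   → [0]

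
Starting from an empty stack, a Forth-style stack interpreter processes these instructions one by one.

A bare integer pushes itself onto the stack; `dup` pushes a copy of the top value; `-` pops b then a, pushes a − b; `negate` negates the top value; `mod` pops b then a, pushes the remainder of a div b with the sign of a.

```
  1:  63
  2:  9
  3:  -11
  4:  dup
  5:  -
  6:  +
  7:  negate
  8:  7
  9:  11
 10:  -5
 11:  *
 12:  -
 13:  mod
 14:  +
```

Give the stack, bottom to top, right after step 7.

63     : [63]
9      : [63, 9]
-11    : [63, 9, -11]
dup    : [63, 9, -11, -11]
-      : [63, 9, 0]
+      : [63, 9]
negate : [63, -9]

[63, -9]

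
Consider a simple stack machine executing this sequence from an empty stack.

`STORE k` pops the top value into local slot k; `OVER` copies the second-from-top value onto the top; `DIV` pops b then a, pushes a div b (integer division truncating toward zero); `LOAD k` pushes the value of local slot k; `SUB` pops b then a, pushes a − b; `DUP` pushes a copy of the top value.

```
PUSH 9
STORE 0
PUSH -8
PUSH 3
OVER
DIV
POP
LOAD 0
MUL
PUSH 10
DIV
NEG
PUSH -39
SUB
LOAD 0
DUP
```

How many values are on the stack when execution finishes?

3

PUSH 9   : 9
STORE 0  : (empty)
PUSH -8  : -8
PUSH 3   : -8 3
OVER     : -8 3 -8
DIV      : -8 0
POP      : -8
LOAD 0   : -8 9
MUL      : -72
PUSH 10  : -72 10
DIV      : -7
NEG      : 7
PUSH -39 : 7 -39
SUB      : 46
LOAD 0   : 46 9
DUP      : 46 9 9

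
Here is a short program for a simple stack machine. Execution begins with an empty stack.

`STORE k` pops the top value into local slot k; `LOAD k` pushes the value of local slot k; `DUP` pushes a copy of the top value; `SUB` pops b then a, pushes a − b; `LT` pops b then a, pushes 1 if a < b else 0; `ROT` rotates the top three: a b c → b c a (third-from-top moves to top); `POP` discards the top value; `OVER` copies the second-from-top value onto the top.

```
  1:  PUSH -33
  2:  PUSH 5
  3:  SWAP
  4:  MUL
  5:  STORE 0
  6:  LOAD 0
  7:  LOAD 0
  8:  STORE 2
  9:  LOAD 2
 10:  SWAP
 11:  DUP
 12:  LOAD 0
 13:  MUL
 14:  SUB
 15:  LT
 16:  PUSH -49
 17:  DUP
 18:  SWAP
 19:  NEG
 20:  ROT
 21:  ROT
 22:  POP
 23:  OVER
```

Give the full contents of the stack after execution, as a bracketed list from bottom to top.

PUSH -33 → [-33]
PUSH 5   → [-33, 5]
SWAP     → [5, -33]
MUL      → [-165]
STORE 0  → []
LOAD 0   → [-165]
LOAD 0   → [-165, -165]
STORE 2  → [-165]
LOAD 2   → [-165, -165]
SWAP     → [-165, -165]
DUP      → [-165, -165, -165]
LOAD 0   → [-165, -165, -165, -165]
MUL      → [-165, -165, 27225]
SUB      → [-165, -27390]
LT       → [0]
PUSH -49 → [0, -49]
DUP      → [0, -49, -49]
SWAP     → [0, -49, -49]
NEG      → [0, -49, 49]
ROT      → [-49, 49, 0]
ROT      → [49, 0, -49]
POP      → [49, 0]
OVER     → [49, 0, 49]

[49, 0, 49]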